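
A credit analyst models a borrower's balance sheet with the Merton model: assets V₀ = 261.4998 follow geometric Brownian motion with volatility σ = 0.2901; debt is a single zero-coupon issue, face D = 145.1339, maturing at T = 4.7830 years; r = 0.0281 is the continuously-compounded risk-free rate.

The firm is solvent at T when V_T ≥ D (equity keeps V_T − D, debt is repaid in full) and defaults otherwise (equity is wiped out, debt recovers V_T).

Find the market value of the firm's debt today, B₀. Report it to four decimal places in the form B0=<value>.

B0=119.7963

d₁ = [ln(V₀/D) + (r + σ²/2)T] / (σ√T)
   = [ln(261.4998/145.1339) + (0.0281 + 0.5·0.2901²)·4.7830] / (0.2901·√4.7830)
   = [0.588777 + 0.335666] / 0.634451 = 1.457076
d₂ = d₁ − σ√T = 1.457076 − 0.634451 = 0.822625
N(d₁) = 0.927452,  N(d₂) = 0.794639,  e^(−rT) = 0.874238
E₀ = V₀·N(d₁) − D·e^(−rT)·N(d₂)
   = 261.4998·0.927452 − 145.1339·0.874238·0.794639 = 141.703459
B₀ = V₀ − E₀ = 261.4998 − 141.703459 = 119.796341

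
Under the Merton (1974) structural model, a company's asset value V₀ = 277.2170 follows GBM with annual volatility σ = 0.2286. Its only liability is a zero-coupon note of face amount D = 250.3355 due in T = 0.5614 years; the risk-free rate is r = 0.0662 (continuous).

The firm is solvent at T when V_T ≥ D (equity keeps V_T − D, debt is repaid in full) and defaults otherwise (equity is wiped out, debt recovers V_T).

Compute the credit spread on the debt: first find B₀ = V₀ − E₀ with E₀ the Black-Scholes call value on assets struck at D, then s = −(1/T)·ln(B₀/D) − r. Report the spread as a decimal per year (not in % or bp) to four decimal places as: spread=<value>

d₁ = [ln(V₀/D) + (r + σ²/2)T] / (σ√T)
   = [ln(277.2170/250.3355) + (0.0662 + 0.5·0.2286²)·0.5614] / (0.2286·√0.5614)
   = [0.101999 + 0.051833] / 0.171282 = 0.898120
d₂ = d₁ − σ√T = 0.898120 − 0.171282 = 0.726838
N(d₁) = 0.815439,  N(d₂) = 0.766337,  e^(−rT) = 0.963517
E₀ = V₀·N(d₁) − D·e^(−rT)·N(d₂)
   = 277.2170·0.815439 − 250.3355·0.963517·0.766337 = 41.211042
B₀ = V₀ − E₀ = 277.2170 − 41.211042 = 236.005958
spread = −(1/T)·ln(B₀/D) − r = −(1/0.5614)·ln(236.005958/250.3355) − 0.0662 = 0.03879638

spread=0.0388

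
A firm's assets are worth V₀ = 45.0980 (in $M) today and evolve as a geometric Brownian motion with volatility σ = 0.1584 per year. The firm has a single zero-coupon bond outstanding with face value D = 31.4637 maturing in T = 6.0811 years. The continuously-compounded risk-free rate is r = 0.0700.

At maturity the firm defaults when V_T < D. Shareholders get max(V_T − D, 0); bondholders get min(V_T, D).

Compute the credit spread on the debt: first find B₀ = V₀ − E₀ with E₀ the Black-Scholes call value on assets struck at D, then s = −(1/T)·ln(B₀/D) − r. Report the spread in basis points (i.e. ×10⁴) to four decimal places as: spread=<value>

d₁ = [ln(V₀/D) + (r + σ²/2)T] / (σ√T)
   = [ln(45.0980/31.4637) + (0.0700 + 0.5·0.1584²)·6.0811] / (0.1584·√6.0811)
   = [0.360003 + 0.501966] / 0.390613 = 2.206712
d₂ = d₁ − σ√T = 2.206712 − 0.390613 = 1.816099
N(d₁) = 0.986333,  N(d₂) = 0.965322,  e^(−rT) = 0.653327
E₀ = V₀·N(d₁) − D·e^(−rT)·N(d₂)
   = 45.0980·0.986333 − 31.4637·0.653327·0.965322 = 24.638382
B₀ = V₀ − E₀ = 45.0980 − 24.638382 = 20.459618
spread = −(1/T)·ln(B₀/D) − r = −(1/6.0811)·ln(20.459618/31.4637) − 0.0700 = 0.00077361
in basis points: 0.00077361 × 10⁴ = 7.7361 bp

spread=7.7361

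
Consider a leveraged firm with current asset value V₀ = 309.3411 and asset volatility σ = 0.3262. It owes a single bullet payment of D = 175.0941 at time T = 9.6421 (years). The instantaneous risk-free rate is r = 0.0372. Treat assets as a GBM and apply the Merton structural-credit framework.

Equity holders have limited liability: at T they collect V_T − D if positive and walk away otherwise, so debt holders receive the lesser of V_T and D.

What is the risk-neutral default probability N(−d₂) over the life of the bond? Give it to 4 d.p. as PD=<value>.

PD=0.3411

d₁ = [ln(V₀/D) + (r + σ²/2)T] / (σ√T)
   = [ln(309.3411/175.0941) + (0.0372 + 0.5·0.3262²)·9.6421] / (0.3262·√9.6421)
   = [0.569121 + 0.871677] / 1.012907 = 1.422438
d₂ = d₁ − σ√T = 1.422438 − 1.012907 = 0.409530
risk-neutral PD = N(−d₂) = N(-0.409530) = 0.341075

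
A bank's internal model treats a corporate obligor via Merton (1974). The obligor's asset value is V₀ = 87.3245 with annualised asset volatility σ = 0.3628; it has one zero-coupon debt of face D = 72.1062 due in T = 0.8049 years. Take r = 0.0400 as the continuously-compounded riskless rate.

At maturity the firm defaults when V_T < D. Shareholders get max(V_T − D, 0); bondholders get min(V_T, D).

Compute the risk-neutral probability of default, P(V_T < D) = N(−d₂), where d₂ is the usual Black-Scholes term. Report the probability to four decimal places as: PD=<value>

d₁ = [ln(V₀/D) + (r + σ²/2)T] / (σ√T)
   = [ln(87.3245/72.1062) + (0.0400 + 0.5·0.3628²)·0.8049] / (0.3628·√0.8049)
   = [0.191491 + 0.085168] / 0.325490 = 0.849976
d₂ = d₁ − σ√T = 0.849976 − 0.325490 = 0.524486
risk-neutral PD = N(−d₂) = N(-0.524486) = 0.299970

PD=0.3000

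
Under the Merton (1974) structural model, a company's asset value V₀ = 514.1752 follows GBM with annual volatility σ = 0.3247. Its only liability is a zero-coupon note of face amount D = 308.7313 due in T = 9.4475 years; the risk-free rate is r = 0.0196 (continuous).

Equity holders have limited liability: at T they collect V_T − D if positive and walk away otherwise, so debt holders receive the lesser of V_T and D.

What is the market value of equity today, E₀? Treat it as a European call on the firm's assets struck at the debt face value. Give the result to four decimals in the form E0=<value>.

E0=306.2063

d₁ = [ln(V₀/D) + (r + σ²/2)T] / (σ√T)
   = [ln(514.1752/308.7313) + (0.0196 + 0.5·0.3247²)·9.4475] / (0.3247·√9.4475)
   = [0.510093 + 0.683196] / 0.998023 = 1.195652
d₂ = d₁ − σ√T = 1.195652 − 0.998023 = 0.197629
N(d₁) = 0.884084,  N(d₂) = 0.578332,  e^(−rT) = 0.830962
E₀ = V₀·N(d₁) − D·e^(−rT)·N(d₂)
   = 514.1752·0.884084 − 308.7313·0.830962·0.578332 = 306.206303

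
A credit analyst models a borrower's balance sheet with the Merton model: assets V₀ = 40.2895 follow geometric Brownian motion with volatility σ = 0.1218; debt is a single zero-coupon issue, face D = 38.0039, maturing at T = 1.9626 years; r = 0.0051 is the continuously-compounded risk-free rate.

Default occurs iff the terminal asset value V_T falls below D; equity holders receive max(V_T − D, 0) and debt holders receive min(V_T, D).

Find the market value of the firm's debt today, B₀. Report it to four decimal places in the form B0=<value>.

B0=36.0993

d₁ = [ln(V₀/D) + (r + σ²/2)T] / (σ√T)
   = [ln(40.2895/38.0039) + (0.0051 + 0.5·0.1218²)·1.9626] / (0.1218·√1.9626)
   = [0.058402 + 0.024567] / 0.170633 = 0.486243
d₂ = d₁ − σ√T = 0.486243 − 0.170633 = 0.315610
N(d₁) = 0.686603,  N(d₂) = 0.623851,  e^(−rT) = 0.990041
E₀ = V₀·N(d₁) − D·e^(−rT)·N(d₂)
   = 40.2895·0.686603 − 38.0039·0.990041·0.623851 = 4.190237
B₀ = V₀ − E₀ = 40.2895 − 4.190237 = 36.099263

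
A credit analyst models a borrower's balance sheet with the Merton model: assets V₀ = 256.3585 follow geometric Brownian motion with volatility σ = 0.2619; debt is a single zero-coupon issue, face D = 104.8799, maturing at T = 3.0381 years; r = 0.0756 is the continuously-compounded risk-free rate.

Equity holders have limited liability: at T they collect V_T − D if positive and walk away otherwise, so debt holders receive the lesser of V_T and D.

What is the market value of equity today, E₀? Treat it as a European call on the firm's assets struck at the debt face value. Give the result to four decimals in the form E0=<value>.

d₁ = [ln(V₀/D) + (r + σ²/2)T] / (σ√T)
   = [ln(256.3585/104.8799) + (0.0756 + 0.5·0.2619²)·3.0381] / (0.2619·√3.0381)
   = [0.893761 + 0.333874] / 0.456496 = 2.689261
d₂ = d₁ − σ√T = 2.689261 − 0.456496 = 2.232765
N(d₁) = 0.996419,  N(d₂) = 0.987218,  e^(−rT) = 0.794788
E₀ = V₀·N(d₁) − D·e^(−rT)·N(d₂)
   = 256.3585·0.996419 − 104.8799·0.794788·0.987218 = 173.148848

E0=173.1488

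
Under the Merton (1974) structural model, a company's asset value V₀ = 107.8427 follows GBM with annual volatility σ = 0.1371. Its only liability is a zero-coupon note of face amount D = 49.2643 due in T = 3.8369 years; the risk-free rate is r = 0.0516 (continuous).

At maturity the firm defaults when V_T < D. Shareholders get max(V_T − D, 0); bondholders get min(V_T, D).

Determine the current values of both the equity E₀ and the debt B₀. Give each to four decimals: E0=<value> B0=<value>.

d₁ = [ln(V₀/D) + (r + σ²/2)T] / (σ√T)
   = [ln(107.8427/49.2643) + (0.0516 + 0.5·0.1371²)·3.8369] / (0.1371·√3.8369)
   = [0.783474 + 0.234044] / 0.268552 = 3.788911
d₂ = d₁ − σ√T = 3.788911 − 0.268552 = 3.520360
N(d₁) = 0.999924,  N(d₂) = 0.999785,  e^(−rT) = 0.820383
E₀ = V₀·N(d₁) − D·e^(−rT)·N(d₂)
   = 107.8427·0.999924 − 49.2643·0.820383·0.999785 = 67.427658
B₀ = V₀ − E₀ = 107.8427 − 67.427658 = 40.415042

E0=67.4277 B0=40.4150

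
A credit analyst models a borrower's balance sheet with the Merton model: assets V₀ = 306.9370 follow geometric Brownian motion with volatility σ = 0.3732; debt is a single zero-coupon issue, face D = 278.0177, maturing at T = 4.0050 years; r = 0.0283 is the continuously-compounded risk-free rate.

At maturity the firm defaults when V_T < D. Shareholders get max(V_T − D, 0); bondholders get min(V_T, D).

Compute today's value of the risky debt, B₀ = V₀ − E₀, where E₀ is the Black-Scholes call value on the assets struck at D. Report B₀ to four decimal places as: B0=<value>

B0=193.6763

d₁ = [ln(V₀/D) + (r + σ²/2)T] / (σ√T)
   = [ln(306.9370/278.0177) + (0.0283 + 0.5·0.3732²)·4.0050] / (0.3732·√4.0050)
   = [0.098958 + 0.392246] / 0.746866 = 0.657686
d₂ = d₁ − σ√T = 0.657686 − 0.746866 = -0.089180
N(d₁) = 0.744630,  N(d₂) = 0.464469,  e^(−rT) = 0.892846
E₀ = V₀·N(d₁) − D·e^(−rT)·N(d₂)
   = 306.9370·0.744630 − 278.0177·0.892846·0.464469 = 113.260735
B₀ = V₀ − E₀ = 306.9370 − 113.260735 = 193.676265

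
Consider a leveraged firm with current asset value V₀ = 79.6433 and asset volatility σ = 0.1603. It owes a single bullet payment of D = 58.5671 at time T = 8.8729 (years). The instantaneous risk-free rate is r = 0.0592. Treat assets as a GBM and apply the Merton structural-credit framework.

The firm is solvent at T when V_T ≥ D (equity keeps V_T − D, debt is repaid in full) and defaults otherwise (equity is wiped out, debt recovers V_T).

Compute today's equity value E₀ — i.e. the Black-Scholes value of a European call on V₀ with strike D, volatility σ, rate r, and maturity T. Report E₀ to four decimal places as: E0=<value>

E0=45.4103

d₁ = [ln(V₀/D) + (r + σ²/2)T] / (σ√T)
   = [ln(79.6433/58.5671) + (0.0592 + 0.5·0.1603²)·8.8729] / (0.1603·√8.8729)
   = [0.307385 + 0.639275] / 0.477492 = 1.982566
d₂ = d₁ − σ√T = 1.982566 − 0.477492 = 1.505074
N(d₁) = 0.976292,  N(d₂) = 0.933847,  e^(−rT) = 0.591392
E₀ = V₀·N(d₁) − D·e^(−rT)·N(d₂)
   = 79.6433·0.976292 − 58.5671·0.591392·0.933847 = 45.410256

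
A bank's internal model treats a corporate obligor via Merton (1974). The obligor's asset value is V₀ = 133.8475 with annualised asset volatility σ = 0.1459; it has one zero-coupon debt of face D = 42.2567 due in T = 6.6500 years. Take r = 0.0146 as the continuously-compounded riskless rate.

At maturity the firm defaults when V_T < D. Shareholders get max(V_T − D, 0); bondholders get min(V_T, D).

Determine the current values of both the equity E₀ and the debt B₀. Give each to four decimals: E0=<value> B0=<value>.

d₁ = [ln(V₀/D) + (r + σ²/2)T] / (σ√T)
   = [ln(133.8475/42.2567) + (0.0146 + 0.5·0.1459²)·6.6500] / (0.1459·√6.6500)
   = [1.152938 + 0.167869] / 0.376241 = 3.510534
d₂ = d₁ − σ√T = 3.510534 − 0.376241 = 3.134293
N(d₁) = 0.999776,  N(d₂) = 0.999139,  e^(−rT) = 0.907474
E₀ = V₀·N(d₁) − D·e^(−rT)·N(d₂)
   = 133.8475·0.999776 − 42.2567·0.907474·0.999139 = 95.503731
B₀ = V₀ − E₀ = 133.8475 − 95.503731 = 38.343769

E0=95.5037 B0=38.3438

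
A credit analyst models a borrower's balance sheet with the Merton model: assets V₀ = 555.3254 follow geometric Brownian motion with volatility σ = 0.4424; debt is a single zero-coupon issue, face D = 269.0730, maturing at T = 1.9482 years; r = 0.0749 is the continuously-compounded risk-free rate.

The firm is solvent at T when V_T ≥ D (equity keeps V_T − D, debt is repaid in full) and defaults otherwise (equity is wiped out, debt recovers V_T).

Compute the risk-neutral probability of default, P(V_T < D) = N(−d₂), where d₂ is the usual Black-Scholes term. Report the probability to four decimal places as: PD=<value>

d₁ = [ln(V₀/D) + (r + σ²/2)T] / (σ√T)
   = [ln(555.3254/269.0730) + (0.0749 + 0.5·0.4424²)·1.9482] / (0.4424·√1.9482)
   = [0.724572 + 0.336569] / 0.617493 = 1.718466
d₂ = d₁ − σ√T = 1.718466 − 0.617493 = 1.100973
risk-neutral PD = N(−d₂) = N(-1.100973) = 0.135454

PD=0.1355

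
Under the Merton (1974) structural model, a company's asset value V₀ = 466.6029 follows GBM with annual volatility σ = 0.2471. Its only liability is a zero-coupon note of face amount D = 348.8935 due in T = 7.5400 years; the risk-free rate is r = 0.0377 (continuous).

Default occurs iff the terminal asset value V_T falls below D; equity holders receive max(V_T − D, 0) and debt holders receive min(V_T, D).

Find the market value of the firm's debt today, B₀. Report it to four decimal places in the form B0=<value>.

B0=237.2174

d₁ = [ln(V₀/D) + (r + σ²/2)T] / (σ√T)
   = [ln(466.6029/348.8935) + (0.0377 + 0.5·0.2471²)·7.5400] / (0.2471·√7.5400)
   = [0.290712 + 0.514448] / 0.678513 = 1.186653
d₂ = d₁ − σ√T = 1.186653 − 0.678513 = 0.508140
N(d₁) = 0.882318,  N(d₂) = 0.694322,  e^(−rT) = 0.752572
E₀ = V₀·N(d₁) − D·e^(−rT)·N(d₂)
   = 466.6029·0.882318 − 348.8935·0.752572·0.694322 = 229.385454
B₀ = V₀ − E₀ = 466.6029 − 229.385454 = 237.217446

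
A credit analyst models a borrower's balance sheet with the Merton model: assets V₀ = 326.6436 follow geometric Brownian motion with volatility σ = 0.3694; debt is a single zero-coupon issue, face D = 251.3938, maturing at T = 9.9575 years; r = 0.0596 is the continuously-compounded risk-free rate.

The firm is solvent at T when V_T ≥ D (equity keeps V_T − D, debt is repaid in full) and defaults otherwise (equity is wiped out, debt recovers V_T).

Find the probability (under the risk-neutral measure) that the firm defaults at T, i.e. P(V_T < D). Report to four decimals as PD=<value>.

d₁ = [ln(V₀/D) + (r + σ²/2)T] / (σ√T)
   = [ln(326.6436/251.3938) + (0.0596 + 0.5·0.3694²)·9.9575] / (0.3694·√9.9575)
   = [0.261849 + 1.272849] / 1.165660 = 1.316591
d₂ = d₁ − σ√T = 1.316591 − 1.165660 = 0.150931
risk-neutral PD = N(−d₂) = N(-0.150931) = 0.440015

PD=0.4400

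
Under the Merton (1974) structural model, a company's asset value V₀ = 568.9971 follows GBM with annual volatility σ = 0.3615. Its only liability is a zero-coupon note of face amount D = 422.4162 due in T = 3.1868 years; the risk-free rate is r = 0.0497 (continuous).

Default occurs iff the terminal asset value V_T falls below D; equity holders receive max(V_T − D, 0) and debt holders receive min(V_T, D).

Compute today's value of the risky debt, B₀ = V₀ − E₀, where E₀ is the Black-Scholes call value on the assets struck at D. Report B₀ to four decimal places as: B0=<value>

B0=320.4702

d₁ = [ln(V₀/D) + (r + σ²/2)T] / (σ√T)
   = [ln(568.9971/422.4162) + (0.0497 + 0.5·0.3615²)·3.1868] / (0.3615·√3.1868)
   = [0.297884 + 0.366613] / 0.645336 = 1.029692
d₂ = d₁ − σ√T = 1.029692 − 0.645336 = 0.384357
N(d₁) = 0.848423,  N(d₂) = 0.649643,  e^(−rT) = 0.853522
E₀ = V₀·N(d₁) − D·e^(−rT)·N(d₂)
   = 568.9971·0.848423 − 422.4162·0.853522·0.649643 = 248.526850
B₀ = V₀ − E₀ = 568.9971 − 248.526850 = 320.470250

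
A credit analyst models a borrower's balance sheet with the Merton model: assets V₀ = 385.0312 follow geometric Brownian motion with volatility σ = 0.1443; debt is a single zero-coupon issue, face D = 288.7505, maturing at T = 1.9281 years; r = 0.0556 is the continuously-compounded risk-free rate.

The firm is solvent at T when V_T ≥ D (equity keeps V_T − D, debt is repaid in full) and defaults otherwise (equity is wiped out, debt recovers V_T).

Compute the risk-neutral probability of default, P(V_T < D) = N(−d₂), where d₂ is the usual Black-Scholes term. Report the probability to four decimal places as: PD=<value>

PD=0.0307

d₁ = [ln(V₀/D) + (r + σ²/2)T] / (σ√T)
   = [ln(385.0312/288.7505) + (0.0556 + 0.5·0.1443²)·1.9281] / (0.1443·√1.9281)
   = [0.287761 + 0.127276] / 0.200369 = 2.071364
d₂ = d₁ − σ√T = 2.071364 − 0.200369 = 1.870995
risk-neutral PD = N(−d₂) = N(-1.870995) = 0.030673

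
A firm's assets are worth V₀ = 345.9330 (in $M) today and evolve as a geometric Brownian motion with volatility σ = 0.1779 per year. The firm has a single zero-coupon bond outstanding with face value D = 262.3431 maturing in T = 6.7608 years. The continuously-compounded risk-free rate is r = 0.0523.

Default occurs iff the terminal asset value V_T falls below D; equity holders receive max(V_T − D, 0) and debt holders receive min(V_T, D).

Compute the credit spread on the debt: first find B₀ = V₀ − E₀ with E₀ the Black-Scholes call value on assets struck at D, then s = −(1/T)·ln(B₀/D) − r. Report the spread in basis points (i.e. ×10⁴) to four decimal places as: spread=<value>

d₁ = [ln(V₀/D) + (r + σ²/2)T] / (σ√T)
   = [ln(345.9330/262.3431) + (0.0523 + 0.5·0.1779²)·6.7608] / (0.1779·√6.7608)
   = [0.276592 + 0.460574] / 0.462567 = 1.593640
d₂ = d₁ − σ√T = 1.593640 − 0.462567 = 1.131073
N(d₁) = 0.944492,  N(d₂) = 0.870988,  e^(−rT) = 0.702163
E₀ = V₀·N(d₁) − D·e^(−rT)·N(d₂)
   = 345.9330·0.944492 − 262.3431·0.702163·0.870988 = 166.288276
B₀ = V₀ − E₀ = 345.9330 − 166.288276 = 179.644724
spread = −(1/T)·ln(B₀/D) − r = −(1/6.7608)·ln(179.644724/262.3431) − 0.0523 = 0.00370995
in basis points: 0.00370995 × 10⁴ = 37.0995 bp

spread=37.0995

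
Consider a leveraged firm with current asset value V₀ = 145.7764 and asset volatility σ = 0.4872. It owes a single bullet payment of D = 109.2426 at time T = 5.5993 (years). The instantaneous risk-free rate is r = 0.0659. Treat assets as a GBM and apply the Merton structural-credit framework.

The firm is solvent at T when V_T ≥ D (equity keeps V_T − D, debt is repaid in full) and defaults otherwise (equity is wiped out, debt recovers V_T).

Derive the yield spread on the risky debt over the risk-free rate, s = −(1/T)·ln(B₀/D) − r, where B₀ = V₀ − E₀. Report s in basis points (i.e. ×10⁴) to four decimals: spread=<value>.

d₁ = [ln(V₀/D) + (r + σ²/2)T] / (σ√T)
   = [ln(145.7764/109.2426) + (0.0659 + 0.5·0.4872²)·5.5993] / (0.4872·√5.5993)
   = [0.288503 + 1.033530] / 1.152854 = 1.146748
d₂ = d₁ − σ√T = 1.146748 − 1.152854 = -0.006106
N(d₁) = 0.874257,  N(d₂) = 0.497564,  e^(−rT) = 0.691430
E₀ = V₀·N(d₁) − D·e^(−rT)·N(d₂)
   = 145.7764·0.874257 − 109.2426·0.691430·0.497564 = 89.863249
B₀ = V₀ − E₀ = 145.7764 − 89.863249 = 55.913151
spread = −(1/T)·ln(B₀/D) − r = −(1/5.5993)·ln(55.913151/109.2426) − 0.0659 = 0.05371700
in basis points: 0.05371700 × 10⁴ = 537.1700 bp

spread=537.1700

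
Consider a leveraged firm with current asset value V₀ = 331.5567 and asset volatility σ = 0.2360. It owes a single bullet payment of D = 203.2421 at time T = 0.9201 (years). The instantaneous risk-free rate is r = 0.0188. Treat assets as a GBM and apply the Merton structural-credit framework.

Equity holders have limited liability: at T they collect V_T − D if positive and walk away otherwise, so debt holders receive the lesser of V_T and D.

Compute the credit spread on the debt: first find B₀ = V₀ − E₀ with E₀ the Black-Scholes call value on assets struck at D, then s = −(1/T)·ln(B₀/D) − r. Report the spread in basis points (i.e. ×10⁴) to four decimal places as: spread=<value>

spread=13.8193

d₁ = [ln(V₀/D) + (r + σ²/2)T] / (σ√T)
   = [ln(331.5567/203.2421) + (0.0188 + 0.5·0.2360²)·0.9201] / (0.2360·√0.9201)
   = [0.489401 + 0.042921] / 0.226376 = 2.351499
d₂ = d₁ − σ√T = 2.351499 − 0.226376 = 2.125123
N(d₁) = 0.990651,  N(d₂) = 0.983212,  e^(−rT) = 0.982851
E₀ = V₀·N(d₁) − D·e^(−rT)·N(d₂)
   = 331.5567·0.990651 − 203.2421·0.982851·0.983212 = 132.053858
B₀ = V₀ − E₀ = 331.5567 − 132.053858 = 199.502842
spread = −(1/T)·ln(B₀/D) − r = −(1/0.9201)·ln(199.502842/203.2421) − 0.0188 = 0.00138193
in basis points: 0.00138193 × 10⁴ = 13.8193 bp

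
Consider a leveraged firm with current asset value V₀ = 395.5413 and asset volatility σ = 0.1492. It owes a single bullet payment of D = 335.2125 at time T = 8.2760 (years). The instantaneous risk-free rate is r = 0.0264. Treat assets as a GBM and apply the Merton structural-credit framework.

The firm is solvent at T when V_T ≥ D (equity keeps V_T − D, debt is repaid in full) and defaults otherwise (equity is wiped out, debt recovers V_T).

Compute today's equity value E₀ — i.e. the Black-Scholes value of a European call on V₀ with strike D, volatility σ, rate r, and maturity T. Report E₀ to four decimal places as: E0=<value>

d₁ = [ln(V₀/D) + (r + σ²/2)T] / (σ√T)
   = [ln(395.5413/335.2125) + (0.0264 + 0.5·0.1492²)·8.2760] / (0.1492·√8.2760)
   = [0.165491 + 0.310601] / 0.429219 = 1.109204
d₂ = d₁ − σ√T = 1.109204 − 0.429219 = 0.679985
N(d₁) = 0.866329,  N(d₂) = 0.751743,  e^(−rT) = 0.803734
E₀ = V₀·N(d₁) − D·e^(−rT)·N(d₂)
   = 395.5413·0.866329 − 335.2125·0.803734·0.751743 = 140.132899

E0=140.1329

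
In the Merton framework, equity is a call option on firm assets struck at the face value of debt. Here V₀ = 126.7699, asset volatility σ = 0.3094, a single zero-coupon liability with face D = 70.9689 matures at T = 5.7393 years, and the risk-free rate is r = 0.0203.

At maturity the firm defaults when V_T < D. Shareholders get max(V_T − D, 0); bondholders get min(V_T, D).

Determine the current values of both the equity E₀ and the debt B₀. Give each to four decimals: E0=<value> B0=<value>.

d₁ = [ln(V₀/D) + (r + σ²/2)T] / (σ√T)
   = [ln(126.7699/70.9689) + (0.0203 + 0.5·0.3094²)·5.7393] / (0.3094·√5.7393)
   = [0.580132 + 0.391215] / 0.741225 = 1.310462
d₂ = d₁ − σ√T = 1.310462 − 0.741225 = 0.569237
N(d₁) = 0.904980,  N(d₂) = 0.715403,  e^(−rT) = 0.890023
E₀ = V₀·N(d₁) − D·e^(−rT)·N(d₂)
   = 126.7699·0.904980 − 70.9689·0.890023·0.715403 = 69.536591
B₀ = V₀ − E₀ = 126.7699 − 69.536591 = 57.233309

E0=69.5366 B0=57.2333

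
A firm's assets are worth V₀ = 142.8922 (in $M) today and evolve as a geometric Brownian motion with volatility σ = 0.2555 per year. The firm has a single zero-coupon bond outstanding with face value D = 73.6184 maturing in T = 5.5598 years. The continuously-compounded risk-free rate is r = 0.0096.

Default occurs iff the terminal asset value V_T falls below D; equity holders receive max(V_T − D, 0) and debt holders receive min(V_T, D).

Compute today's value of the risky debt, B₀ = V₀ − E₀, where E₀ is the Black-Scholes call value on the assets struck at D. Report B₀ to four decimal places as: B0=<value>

d₁ = [ln(V₀/D) + (r + σ²/2)T] / (σ√T)
   = [ln(142.8922/73.6184) + (0.0096 + 0.5·0.2555²)·5.5598] / (0.2555·√5.5598)
   = [0.663196 + 0.234847] / 0.602449 = 1.490652
d₂ = d₁ − σ√T = 1.490652 − 0.602449 = 0.888203
N(d₁) = 0.931974,  N(d₂) = 0.812784,  e^(−rT) = 0.948025
E₀ = V₀·N(d₁) − D·e^(−rT)·N(d₂)
   = 142.8922·0.931974 − 73.6184·0.948025·0.812784 = 76.445835
B₀ = V₀ − E₀ = 142.8922 − 76.445835 = 66.446365

B0=66.4464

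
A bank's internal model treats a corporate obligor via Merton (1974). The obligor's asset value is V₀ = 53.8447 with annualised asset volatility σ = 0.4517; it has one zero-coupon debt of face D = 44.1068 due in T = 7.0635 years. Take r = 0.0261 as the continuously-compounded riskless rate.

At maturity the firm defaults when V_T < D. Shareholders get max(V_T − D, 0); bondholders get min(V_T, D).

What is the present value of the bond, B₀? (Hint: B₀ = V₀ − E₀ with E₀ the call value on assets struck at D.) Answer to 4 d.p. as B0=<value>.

B0=23.9157

d₁ = [ln(V₀/D) + (r + σ²/2)T] / (σ√T)
   = [ln(53.8447/44.1068) + (0.0261 + 0.5·0.4517²)·7.0635] / (0.4517·√7.0635)
   = [0.199490 + 0.904951] / 1.200494 = 0.919988
d₂ = d₁ − σ√T = 0.919988 − 1.200494 = -0.280506
N(d₁) = 0.821211,  N(d₂) = 0.389545,  e^(−rT) = 0.831639
E₀ = V₀·N(d₁) − D·e^(−rT)·N(d₂)
   = 53.8447·0.821211 − 44.1068·0.831639·0.389545 = 29.928980
B₀ = V₀ − E₀ = 53.8447 − 29.928980 = 23.915720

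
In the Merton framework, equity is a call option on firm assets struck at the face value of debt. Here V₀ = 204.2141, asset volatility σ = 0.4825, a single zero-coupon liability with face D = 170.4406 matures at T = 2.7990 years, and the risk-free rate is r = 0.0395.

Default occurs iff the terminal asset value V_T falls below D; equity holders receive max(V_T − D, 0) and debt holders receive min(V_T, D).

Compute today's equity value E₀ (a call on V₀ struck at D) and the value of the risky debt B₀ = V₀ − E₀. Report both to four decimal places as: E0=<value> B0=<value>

d₁ = [ln(V₀/D) + (r + σ²/2)T] / (σ√T)
   = [ln(204.2141/170.4406) + (0.0395 + 0.5·0.4825²)·2.7990] / (0.4825·√2.7990)
   = [0.180782 + 0.436373] / 0.807233 = 0.764532
d₂ = d₁ − σ√T = 0.764532 − 0.807233 = -0.042701
N(d₁) = 0.777725,  N(d₂) = 0.482970,  e^(−rT) = 0.895332
E₀ = V₀·N(d₁) − D·e^(−rT)·N(d₂)
   = 204.2141·0.777725 − 170.4406·0.895332·0.482970 = 85.120695
B₀ = V₀ − E₀ = 204.2141 − 85.120695 = 119.093405

E0=85.1207 B0=119.0934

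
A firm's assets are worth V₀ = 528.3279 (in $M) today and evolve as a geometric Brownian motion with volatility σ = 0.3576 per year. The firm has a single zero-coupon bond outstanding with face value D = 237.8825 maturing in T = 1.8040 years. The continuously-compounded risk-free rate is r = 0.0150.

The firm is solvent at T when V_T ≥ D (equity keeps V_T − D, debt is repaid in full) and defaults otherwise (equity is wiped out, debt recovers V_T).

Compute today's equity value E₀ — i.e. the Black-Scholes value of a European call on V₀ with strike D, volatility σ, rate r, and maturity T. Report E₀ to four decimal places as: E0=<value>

E0=299.6753

d₁ = [ln(V₀/D) + (r + σ²/2)T] / (σ√T)
   = [ln(528.3279/237.8825) + (0.0150 + 0.5·0.3576²)·1.8040] / (0.3576·√1.8040)
   = [0.797940 + 0.142406] / 0.480304 = 1.957816
d₂ = d₁ − σ√T = 1.957816 − 0.480304 = 1.477513
N(d₁) = 0.974874,  N(d₂) = 0.930231,  e^(−rT) = 0.973303
E₀ = V₀·N(d₁) − D·e^(−rT)·N(d₂)
   = 528.3279·0.974874 − 237.8825·0.973303·0.930231 = 299.675297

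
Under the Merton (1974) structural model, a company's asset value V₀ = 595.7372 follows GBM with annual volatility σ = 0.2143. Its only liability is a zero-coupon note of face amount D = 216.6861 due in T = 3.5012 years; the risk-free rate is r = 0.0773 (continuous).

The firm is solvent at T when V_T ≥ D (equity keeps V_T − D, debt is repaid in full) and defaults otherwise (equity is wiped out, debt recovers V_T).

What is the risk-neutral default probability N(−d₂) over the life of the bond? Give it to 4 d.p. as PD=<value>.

PD=0.0014

d₁ = [ln(V₀/D) + (r + σ²/2)T] / (σ√T)
   = [ln(595.7372/216.6861) + (0.0773 + 0.5·0.2143²)·3.5012] / (0.2143·√3.5012)
   = [1.011350 + 0.351038] / 0.400987 = 3.397584
d₂ = d₁ − σ√T = 3.397584 − 0.400987 = 2.996597
risk-neutral PD = N(−d₂) = N(-2.996597) = 0.001365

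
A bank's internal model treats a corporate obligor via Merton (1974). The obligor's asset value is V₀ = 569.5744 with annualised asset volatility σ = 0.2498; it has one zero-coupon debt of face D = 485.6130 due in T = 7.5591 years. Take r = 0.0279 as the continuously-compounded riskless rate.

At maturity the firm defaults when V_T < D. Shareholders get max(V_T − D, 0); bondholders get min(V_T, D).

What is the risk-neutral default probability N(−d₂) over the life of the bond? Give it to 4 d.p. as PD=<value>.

PD=0.4224

d₁ = [ln(V₀/D) + (r + σ²/2)T] / (σ√T)
   = [ln(569.5744/485.6130) + (0.0279 + 0.5·0.2498²)·7.5591] / (0.2498·√7.5591)
   = [0.159477 + 0.446743] / 0.686796 = 0.882680
d₂ = d₁ − σ√T = 0.882680 − 0.686796 = 0.195884
risk-neutral PD = N(−d₂) = N(-0.195884) = 0.422351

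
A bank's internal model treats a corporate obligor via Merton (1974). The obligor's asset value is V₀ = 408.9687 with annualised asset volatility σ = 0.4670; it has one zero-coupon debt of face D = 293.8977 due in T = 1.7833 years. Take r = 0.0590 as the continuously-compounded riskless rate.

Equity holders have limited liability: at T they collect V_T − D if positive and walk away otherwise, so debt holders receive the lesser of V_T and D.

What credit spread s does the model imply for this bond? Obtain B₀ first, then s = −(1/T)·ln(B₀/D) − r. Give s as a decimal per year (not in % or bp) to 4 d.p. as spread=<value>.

spread=0.0641

d₁ = [ln(V₀/D) + (r + σ²/2)T] / (σ√T)
   = [ln(408.9687/293.8977) + (0.0590 + 0.5·0.4670²)·1.7833] / (0.4670·√1.7833)
   = [0.330407 + 0.299674] / 0.623633 = 1.010339
d₂ = d₁ − σ√T = 1.010339 − 0.623633 = 0.386706
N(d₁) = 0.843834,  N(d₂) = 0.650513,  e^(−rT) = 0.900131
E₀ = V₀·N(d₁) − D·e^(−rT)·N(d₂)
   = 408.9687·0.843834 − 293.8977·0.900131·0.650513 = 173.010554
B₀ = V₀ − E₀ = 408.9687 − 173.010554 = 235.958146
spread = −(1/T)·ln(B₀/D) − r = −(1/1.7833)·ln(235.958146/293.8977) − 0.0590 = 0.06412976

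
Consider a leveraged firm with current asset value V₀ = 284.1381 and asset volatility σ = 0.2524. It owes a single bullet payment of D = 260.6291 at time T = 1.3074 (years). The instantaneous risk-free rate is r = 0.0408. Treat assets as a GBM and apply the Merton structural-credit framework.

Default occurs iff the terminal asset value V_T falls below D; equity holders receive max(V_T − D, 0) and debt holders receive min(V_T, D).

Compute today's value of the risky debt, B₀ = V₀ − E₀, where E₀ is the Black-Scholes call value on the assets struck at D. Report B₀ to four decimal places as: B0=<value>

B0=231.6678

d₁ = [ln(V₀/D) + (r + σ²/2)T] / (σ√T)
   = [ln(284.1381/260.6291) + (0.0408 + 0.5·0.2524²)·1.3074] / (0.2524·√1.3074)
   = [0.086362 + 0.094986] / 0.288598 = 0.628377
d₂ = d₁ − σ√T = 0.628377 − 0.288598 = 0.339779
N(d₁) = 0.735121,  N(d₂) = 0.632988,  e^(−rT) = 0.948056
E₀ = V₀·N(d₁) − D·e^(−rT)·N(d₂)
   = 284.1381·0.735121 − 260.6291·0.948056·0.632988 = 52.470322
B₀ = V₀ − E₀ = 284.1381 − 52.470322 = 231.667778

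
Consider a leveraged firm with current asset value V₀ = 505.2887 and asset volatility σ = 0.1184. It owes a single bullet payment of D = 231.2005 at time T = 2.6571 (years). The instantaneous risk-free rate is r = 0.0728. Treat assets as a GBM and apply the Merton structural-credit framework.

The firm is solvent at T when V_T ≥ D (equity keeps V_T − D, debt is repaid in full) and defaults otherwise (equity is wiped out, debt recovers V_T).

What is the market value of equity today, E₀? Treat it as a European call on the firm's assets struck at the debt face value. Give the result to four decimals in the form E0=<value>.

E0=314.7513

d₁ = [ln(V₀/D) + (r + σ²/2)T] / (σ√T)
   = [ln(505.2887/231.2005) + (0.0728 + 0.5·0.1184²)·2.6571] / (0.1184·√2.6571)
   = [0.781845 + 0.212061] / 0.192999 = 5.149791
d₂ = d₁ − σ√T = 5.149791 − 0.192999 = 4.956792
N(d₁) = 1.000000,  N(d₂) = 1.000000,  e^(−rT) = 0.824122
E₀ = V₀·N(d₁) − D·e^(−rT)·N(d₂)
   = 505.2887·1.000000 − 231.2005·0.824122·1.000000 = 314.751318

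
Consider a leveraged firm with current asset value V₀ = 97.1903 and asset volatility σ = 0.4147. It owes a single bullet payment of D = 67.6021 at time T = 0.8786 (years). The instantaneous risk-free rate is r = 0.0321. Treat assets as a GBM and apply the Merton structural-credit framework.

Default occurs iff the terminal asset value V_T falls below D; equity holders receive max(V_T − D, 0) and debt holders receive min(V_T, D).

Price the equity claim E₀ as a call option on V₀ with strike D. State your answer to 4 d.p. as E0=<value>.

E0=33.9942

d₁ = [ln(V₀/D) + (r + σ²/2)T] / (σ√T)
   = [ln(97.1903/67.6021) + (0.0321 + 0.5·0.4147²)·0.8786] / (0.4147·√0.8786)
   = [0.363032 + 0.103752] / 0.388714 = 1.200843
d₂ = d₁ − σ√T = 1.200843 − 0.388714 = 0.812130
N(d₁) = 0.885094,  N(d₂) = 0.791641,  e^(−rT) = 0.972191
E₀ = V₀·N(d₁) − D·e^(−rT)·N(d₂)
   = 97.1903·0.885094 − 67.6021·0.972191·0.791641 = 33.994177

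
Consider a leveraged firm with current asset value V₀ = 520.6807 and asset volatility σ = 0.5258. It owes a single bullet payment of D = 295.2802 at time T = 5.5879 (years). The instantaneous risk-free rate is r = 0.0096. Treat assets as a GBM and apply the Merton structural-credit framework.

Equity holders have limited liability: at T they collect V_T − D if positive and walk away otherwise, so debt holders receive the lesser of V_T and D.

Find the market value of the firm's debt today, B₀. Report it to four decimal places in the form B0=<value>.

B0=194.6340

d₁ = [ln(V₀/D) + (r + σ²/2)T] / (σ√T)
   = [ln(520.6807/295.2802) + (0.0096 + 0.5·0.5258²)·5.5879] / (0.5258·√5.5879)
   = [0.567212 + 0.826075] / 1.242925 = 1.120975
d₂ = d₁ − σ√T = 1.120975 − 1.242925 = -0.121950
N(d₁) = 0.868851,  N(d₂) = 0.451469,  e^(−rT) = 0.947770
E₀ = V₀·N(d₁) − D·e^(−rT)·N(d₂)
   = 520.6807·0.868851 − 295.2802·0.947770·0.451469 = 326.046690
B₀ = V₀ − E₀ = 520.6807 − 326.046690 = 194.634010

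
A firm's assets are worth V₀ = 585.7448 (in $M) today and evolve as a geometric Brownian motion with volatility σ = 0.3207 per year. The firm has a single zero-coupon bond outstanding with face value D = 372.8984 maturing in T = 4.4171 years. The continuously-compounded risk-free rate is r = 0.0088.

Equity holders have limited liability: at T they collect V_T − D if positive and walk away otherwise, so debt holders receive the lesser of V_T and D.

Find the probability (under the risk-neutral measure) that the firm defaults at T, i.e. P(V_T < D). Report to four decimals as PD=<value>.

d₁ = [ln(V₀/D) + (r + σ²/2)T] / (σ√T)
   = [ln(585.7448/372.8984) + (0.0088 + 0.5·0.3207²)·4.4171] / (0.3207·√4.4171)
   = [0.451578 + 0.266017] / 0.674012 = 1.064662
d₂ = d₁ − σ√T = 1.064662 − 0.674012 = 0.390650
risk-neutral PD = N(−d₂) = N(-0.390650) = 0.348028

PD=0.3480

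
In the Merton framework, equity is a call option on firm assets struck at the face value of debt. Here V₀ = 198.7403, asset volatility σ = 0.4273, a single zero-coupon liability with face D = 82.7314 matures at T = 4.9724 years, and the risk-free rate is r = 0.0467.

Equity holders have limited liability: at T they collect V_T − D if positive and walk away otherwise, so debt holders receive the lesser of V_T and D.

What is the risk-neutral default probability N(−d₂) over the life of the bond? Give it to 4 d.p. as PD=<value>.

PD=0.2460

d₁ = [ln(V₀/D) + (r + σ²/2)T] / (σ√T)
   = [ln(198.7403/82.7314) + (0.0467 + 0.5·0.4273²)·4.9724] / (0.4273·√4.9724)
   = [0.876400 + 0.686155] / 0.952831 = 1.639907
d₂ = d₁ − σ√T = 1.639907 − 0.952831 = 0.687076
risk-neutral PD = N(−d₂) = N(-0.687076) = 0.246017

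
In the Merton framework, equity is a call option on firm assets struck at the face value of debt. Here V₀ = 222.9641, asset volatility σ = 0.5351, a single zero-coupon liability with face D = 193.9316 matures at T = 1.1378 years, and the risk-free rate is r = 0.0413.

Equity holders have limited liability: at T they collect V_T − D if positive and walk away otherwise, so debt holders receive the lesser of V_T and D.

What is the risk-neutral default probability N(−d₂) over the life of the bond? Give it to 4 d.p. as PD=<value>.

PD=0.4835

d₁ = [ln(V₀/D) + (r + σ²/2)T] / (σ√T)
   = [ln(222.9641/193.9316) + (0.0413 + 0.5·0.5351²)·1.1378] / (0.5351·√1.1378)
   = [0.139505 + 0.209885] / 0.570779 = 0.612130
d₂ = d₁ − σ√T = 0.612130 − 0.570779 = 0.041351
risk-neutral PD = N(−d₂) = N(-0.041351) = 0.483508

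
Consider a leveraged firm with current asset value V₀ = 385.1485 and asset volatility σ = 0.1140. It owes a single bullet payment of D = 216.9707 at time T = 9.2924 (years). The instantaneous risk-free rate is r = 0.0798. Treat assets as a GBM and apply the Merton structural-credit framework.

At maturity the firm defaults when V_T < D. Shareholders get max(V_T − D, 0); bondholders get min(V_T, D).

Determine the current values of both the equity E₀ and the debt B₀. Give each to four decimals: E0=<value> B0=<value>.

d₁ = [ln(V₀/D) + (r + σ²/2)T] / (σ√T)
   = [ln(385.1485/216.9707) + (0.0798 + 0.5·0.1140²)·9.2924] / (0.1140·√9.2924)
   = [0.573867 + 0.801916] / 0.347511 = 3.958958
d₂ = d₁ − σ√T = 3.958958 − 0.347511 = 3.611447
N(d₁) = 0.999962,  N(d₂) = 0.999848,  e^(−rT) = 0.476383
E₀ = V₀·N(d₁) − D·e^(−rT)·N(d₂)
   = 385.1485·0.999962 − 216.9707·0.476383·0.999848 = 281.788628
B₀ = V₀ − E₀ = 385.1485 − 281.788628 = 103.359872

E0=281.7886 B0=103.3599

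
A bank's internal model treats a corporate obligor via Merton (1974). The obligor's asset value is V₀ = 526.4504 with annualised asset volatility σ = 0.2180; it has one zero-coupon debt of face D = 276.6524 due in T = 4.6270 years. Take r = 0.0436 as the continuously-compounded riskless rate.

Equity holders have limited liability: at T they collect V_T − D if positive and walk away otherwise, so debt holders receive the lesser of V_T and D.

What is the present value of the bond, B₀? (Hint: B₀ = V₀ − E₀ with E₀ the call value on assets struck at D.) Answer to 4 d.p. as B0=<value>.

B0=223.8619

d₁ = [ln(V₀/D) + (r + σ²/2)T] / (σ√T)
   = [ln(526.4504/276.6524) + (0.0436 + 0.5·0.2180²)·4.6270] / (0.2180·√4.6270)
   = [0.643395 + 0.311684] / 0.468928 = 2.036729
d₂ = d₁ − σ√T = 2.036729 − 0.468928 = 1.567801
N(d₁) = 0.979161,  N(d₂) = 0.941536,  e^(−rT) = 0.817310
E₀ = V₀·N(d₁) − D·e^(−rT)·N(d₂)
   = 526.4504·0.979161 − 276.6524·0.817310·0.941536 = 302.588512
B₀ = V₀ − E₀ = 526.4504 − 302.588512 = 223.861888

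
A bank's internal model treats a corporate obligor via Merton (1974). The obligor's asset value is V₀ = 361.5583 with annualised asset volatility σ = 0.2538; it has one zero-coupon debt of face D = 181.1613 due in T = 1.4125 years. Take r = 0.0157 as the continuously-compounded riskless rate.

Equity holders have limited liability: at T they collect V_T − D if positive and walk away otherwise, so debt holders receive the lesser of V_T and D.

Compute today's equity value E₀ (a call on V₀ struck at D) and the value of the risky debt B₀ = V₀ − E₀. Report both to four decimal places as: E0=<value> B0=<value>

E0=184.5992 B0=176.9591

d₁ = [ln(V₀/D) + (r + σ²/2)T] / (σ√T)
   = [ln(361.5583/181.1613) + (0.0157 + 0.5·0.2538²)·1.4125] / (0.2538·√1.4125)
   = [0.691036 + 0.067669] / 0.301638 = 2.515283
d₂ = d₁ − σ√T = 2.515283 − 0.301638 = 2.213645
N(d₁) = 0.994053,  N(d₂) = 0.986573,  e^(−rT) = 0.978068
E₀ = V₀·N(d₁) − D·e^(−rT)·N(d₂)
   = 361.5583·0.994053 − 181.1613·0.978068·0.986573 = 184.599162
B₀ = V₀ − E₀ = 361.5583 − 184.599162 = 176.959138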